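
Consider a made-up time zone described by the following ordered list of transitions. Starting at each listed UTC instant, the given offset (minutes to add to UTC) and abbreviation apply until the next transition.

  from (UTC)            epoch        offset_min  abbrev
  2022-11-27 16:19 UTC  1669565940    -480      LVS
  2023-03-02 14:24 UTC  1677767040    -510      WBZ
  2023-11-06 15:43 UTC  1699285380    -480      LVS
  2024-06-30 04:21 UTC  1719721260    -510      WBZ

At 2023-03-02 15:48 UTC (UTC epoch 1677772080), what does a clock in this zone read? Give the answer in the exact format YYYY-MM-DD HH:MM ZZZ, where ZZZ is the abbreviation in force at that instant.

Query: 2023-03-02 15:48 UTC
Rule 2/4 (WBZ, -08:30): 2023-03-02 14:24 UTC ≤ query < 2023-11-06 15:43 UTC
15·60 + 48 - 510 = 438 min
438 = 0·1440 + 438; 438 = 7·60 + 18 → 07:18, same day
→ 2023-03-02 07:18 WBZ

2023-03-02 07:18 WBZ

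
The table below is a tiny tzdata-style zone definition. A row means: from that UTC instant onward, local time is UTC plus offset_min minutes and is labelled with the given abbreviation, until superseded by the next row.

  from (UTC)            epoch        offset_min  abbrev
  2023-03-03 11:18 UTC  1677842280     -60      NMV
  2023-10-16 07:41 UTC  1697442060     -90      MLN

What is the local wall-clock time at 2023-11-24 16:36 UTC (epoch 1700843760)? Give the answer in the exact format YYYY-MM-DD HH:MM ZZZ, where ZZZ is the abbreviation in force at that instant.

Query: 2023-11-24 16:36 UTC
Rule 2/2 (MLN, -01:30): 2023-10-16 07:41 UTC ≤ query < +∞
16·60 + 36 - 90 = 906 min
906 = 0·1440 + 906; 906 = 15·60 + 6 → 15:06, same day
→ 2023-11-24 15:06 MLN

2023-11-24 15:06 MLN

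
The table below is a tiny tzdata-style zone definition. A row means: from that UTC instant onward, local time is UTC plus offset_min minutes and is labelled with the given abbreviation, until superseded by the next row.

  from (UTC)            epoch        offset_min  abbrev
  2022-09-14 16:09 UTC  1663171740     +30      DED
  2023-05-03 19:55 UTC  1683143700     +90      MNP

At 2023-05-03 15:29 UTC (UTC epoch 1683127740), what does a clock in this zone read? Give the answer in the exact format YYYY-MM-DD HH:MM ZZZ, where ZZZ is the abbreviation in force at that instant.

2023-05-03 15:59 DED

Query: 2023-05-03 15:29 UTC
Rule 1/2 (DED, +00:30): 2022-09-14 16:09 UTC ≤ query < 2023-05-03 19:55 UTC
15·60 + 29 + 30 = 959 min
959 = 0·1440 + 959; 959 = 15·60 + 59 → 15:59, same day
→ 2023-05-03 15:59 DED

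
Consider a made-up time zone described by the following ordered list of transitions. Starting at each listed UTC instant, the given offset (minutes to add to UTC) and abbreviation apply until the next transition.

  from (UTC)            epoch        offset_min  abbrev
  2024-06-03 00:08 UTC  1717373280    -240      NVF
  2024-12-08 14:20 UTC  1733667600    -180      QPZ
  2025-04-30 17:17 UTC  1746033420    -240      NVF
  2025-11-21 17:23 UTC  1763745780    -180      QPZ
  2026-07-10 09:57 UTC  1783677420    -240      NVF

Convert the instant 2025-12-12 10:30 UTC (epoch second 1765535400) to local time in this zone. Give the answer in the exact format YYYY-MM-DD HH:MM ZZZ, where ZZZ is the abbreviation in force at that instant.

Query: 2025-12-12 10:30 UTC
Rule 4/5 (QPZ, -03:00): 2025-11-21 17:23 UTC ≤ query < 2026-07-10 09:57 UTC
10·60 + 30 - 180 = 450 min
450 = 0·1440 + 450; 450 = 7·60 + 30 → 07:30, same day
→ 2025-12-12 07:30 QPZ

2025-12-12 07:30 QPZ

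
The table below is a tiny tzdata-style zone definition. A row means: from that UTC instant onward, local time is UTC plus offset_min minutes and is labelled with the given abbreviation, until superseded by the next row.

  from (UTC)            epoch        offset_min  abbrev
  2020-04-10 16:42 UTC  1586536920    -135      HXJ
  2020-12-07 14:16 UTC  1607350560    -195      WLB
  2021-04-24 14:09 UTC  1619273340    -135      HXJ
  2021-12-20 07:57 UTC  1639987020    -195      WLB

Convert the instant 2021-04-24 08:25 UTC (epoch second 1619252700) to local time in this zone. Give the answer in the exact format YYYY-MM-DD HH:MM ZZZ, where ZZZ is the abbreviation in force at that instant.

Query: 2021-04-24 08:25 UTC
Rule 2/4 (WLB, -03:15): 2020-12-07 14:16 UTC ≤ query < 2021-04-24 14:09 UTC
8·60 + 25 - 195 = 310 min
310 = 0·1440 + 310; 310 = 5·60 + 10 → 05:10, same day
→ 2021-04-24 05:10 WLB

2021-04-24 05:10 WLB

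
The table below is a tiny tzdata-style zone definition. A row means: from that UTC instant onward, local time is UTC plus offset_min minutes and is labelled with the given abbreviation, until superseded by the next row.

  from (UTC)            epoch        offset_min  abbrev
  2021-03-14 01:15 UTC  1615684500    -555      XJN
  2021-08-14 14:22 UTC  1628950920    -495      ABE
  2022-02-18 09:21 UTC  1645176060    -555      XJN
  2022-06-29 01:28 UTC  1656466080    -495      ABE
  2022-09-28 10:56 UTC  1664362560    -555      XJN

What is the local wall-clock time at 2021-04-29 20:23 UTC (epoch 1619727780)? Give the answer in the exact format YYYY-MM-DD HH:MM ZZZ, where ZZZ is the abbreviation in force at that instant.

Query: 2021-04-29 20:23 UTC
Rule 1/5 (XJN, -09:15): 2021-03-14 01:15 UTC ≤ query < 2021-08-14 14:22 UTC
20·60 + 23 - 555 = 668 min
668 = 0·1440 + 668; 668 = 11·60 + 8 → 11:08, same day
→ 2021-04-29 11:08 XJN

2021-04-29 11:08 XJN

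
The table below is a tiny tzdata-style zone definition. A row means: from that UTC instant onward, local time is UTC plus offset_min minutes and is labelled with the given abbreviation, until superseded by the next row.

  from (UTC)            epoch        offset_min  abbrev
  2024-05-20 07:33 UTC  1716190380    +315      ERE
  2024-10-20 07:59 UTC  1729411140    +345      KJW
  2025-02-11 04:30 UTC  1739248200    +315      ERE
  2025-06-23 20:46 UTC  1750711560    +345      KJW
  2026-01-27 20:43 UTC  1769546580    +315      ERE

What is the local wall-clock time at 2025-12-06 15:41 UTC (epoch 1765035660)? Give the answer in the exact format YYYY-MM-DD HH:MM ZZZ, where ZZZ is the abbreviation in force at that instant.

Query: 2025-12-06 15:41 UTC
Rule 4/5 (KJW, +05:45): 2025-06-23 20:46 UTC ≤ query < 2026-01-27 20:43 UTC
15·60 + 41 + 345 = 1286 min
1286 = 0·1440 + 1286; 1286 = 21·60 + 26 → 21:26, same day
→ 2025-12-06 21:26 KJW

2025-12-06 21:26 KJW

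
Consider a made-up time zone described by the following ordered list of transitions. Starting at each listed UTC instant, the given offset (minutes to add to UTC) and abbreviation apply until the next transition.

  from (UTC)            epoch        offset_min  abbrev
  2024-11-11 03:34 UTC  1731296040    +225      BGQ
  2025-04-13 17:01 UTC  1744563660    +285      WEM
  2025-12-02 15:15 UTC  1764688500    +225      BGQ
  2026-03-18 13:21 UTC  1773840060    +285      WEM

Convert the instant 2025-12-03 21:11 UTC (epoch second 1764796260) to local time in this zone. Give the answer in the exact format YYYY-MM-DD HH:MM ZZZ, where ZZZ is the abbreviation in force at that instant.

2025-12-04 00:56 BGQ

Query: 2025-12-03 21:11 UTC
Rule 3/4 (BGQ, +03:45): 2025-12-02 15:15 UTC ≤ query < 2026-03-18 13:21 UTC
21·60 + 11 + 225 = 1496 min
1496 = 1·1440 + 56; 56 = 0·60 + 56 → 00:56, 2025-12-03 + 1 day = 2025-12-04
→ 2025-12-04 00:56 BGQ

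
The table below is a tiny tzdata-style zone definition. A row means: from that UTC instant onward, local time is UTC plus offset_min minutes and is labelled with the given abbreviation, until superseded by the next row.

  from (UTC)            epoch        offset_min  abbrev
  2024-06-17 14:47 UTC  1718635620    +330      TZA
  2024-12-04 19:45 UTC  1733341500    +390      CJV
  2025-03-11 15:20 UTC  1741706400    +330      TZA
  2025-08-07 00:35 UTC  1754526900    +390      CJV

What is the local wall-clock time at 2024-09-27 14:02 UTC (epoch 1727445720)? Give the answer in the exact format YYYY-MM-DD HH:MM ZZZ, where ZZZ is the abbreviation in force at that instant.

Query: 2024-09-27 14:02 UTC
Rule 1/4 (TZA, +05:30): 2024-06-17 14:47 UTC ≤ query < 2024-12-04 19:45 UTC
14·60 + 2 + 330 = 1172 min
1172 = 0·1440 + 1172; 1172 = 19·60 + 32 → 19:32, same day
→ 2024-09-27 19:32 TZA

2024-09-27 19:32 TZA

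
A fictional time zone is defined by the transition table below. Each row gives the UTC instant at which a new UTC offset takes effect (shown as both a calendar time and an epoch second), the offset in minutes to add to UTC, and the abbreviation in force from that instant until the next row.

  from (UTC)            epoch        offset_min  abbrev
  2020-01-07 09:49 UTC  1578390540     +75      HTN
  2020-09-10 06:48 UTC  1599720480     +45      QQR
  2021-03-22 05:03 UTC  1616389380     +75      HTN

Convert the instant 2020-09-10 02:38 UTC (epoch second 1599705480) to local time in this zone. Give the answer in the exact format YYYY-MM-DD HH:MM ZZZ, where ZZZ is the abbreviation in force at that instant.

Query: 2020-09-10 02:38 UTC
Rule 1/3 (HTN, +01:15): 2020-01-07 09:49 UTC ≤ query < 2020-09-10 06:48 UTC
2·60 + 38 + 75 = 233 min
233 = 0·1440 + 233; 233 = 3·60 + 53 → 03:53, same day
→ 2020-09-10 03:53 HTN

2020-09-10 03:53 HTN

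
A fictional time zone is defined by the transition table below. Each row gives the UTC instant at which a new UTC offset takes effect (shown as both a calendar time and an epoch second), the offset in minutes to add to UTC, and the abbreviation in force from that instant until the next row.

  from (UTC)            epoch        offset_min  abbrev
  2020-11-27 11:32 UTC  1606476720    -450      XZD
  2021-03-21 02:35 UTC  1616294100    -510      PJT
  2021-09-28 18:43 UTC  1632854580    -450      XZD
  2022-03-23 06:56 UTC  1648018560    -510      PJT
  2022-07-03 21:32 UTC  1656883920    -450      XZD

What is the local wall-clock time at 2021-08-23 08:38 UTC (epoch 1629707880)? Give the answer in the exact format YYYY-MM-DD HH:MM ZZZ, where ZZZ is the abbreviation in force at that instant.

Query: 2021-08-23 08:38 UTC
Rule 2/5 (PJT, -08:30): 2021-03-21 02:35 UTC ≤ query < 2021-09-28 18:43 UTC
8·60 + 38 - 510 = 8 min
8 = 0·1440 + 8; 8 = 0·60 + 8 → 00:08, same day
→ 2021-08-23 00:08 PJT

2021-08-23 00:08 PJT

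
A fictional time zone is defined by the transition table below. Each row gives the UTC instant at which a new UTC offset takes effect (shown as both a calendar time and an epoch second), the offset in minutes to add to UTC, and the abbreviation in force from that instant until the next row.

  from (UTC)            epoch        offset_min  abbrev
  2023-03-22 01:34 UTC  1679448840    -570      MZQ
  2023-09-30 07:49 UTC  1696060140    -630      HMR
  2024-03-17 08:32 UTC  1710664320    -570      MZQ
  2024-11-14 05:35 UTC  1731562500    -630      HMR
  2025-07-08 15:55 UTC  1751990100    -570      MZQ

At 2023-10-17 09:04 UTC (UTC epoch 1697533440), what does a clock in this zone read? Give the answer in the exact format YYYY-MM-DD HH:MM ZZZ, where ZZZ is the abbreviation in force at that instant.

2023-10-16 22:34 HMR

Query: 2023-10-17 09:04 UTC
Rule 2/5 (HMR, -10:30): 2023-09-30 07:49 UTC ≤ query < 2024-03-17 08:32 UTC
9·60 + 4 - 630 = -86 min
-86 = -1·1440 + 1354; 1354 = 22·60 + 34 → 22:34, 2023-10-17 - 1 day = 2023-10-16
→ 2023-10-16 22:34 HMR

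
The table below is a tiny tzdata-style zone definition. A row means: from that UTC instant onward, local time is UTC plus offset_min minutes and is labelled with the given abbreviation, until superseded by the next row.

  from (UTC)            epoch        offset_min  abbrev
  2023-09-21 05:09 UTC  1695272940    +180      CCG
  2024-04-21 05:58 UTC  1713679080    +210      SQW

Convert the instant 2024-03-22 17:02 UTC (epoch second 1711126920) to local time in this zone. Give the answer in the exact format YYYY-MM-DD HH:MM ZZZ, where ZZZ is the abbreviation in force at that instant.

Query: 2024-03-22 17:02 UTC
Rule 1/2 (CCG, +03:00): 2023-09-21 05:09 UTC ≤ query < 2024-04-21 05:58 UTC
17·60 + 2 + 180 = 1202 min
1202 = 0·1440 + 1202; 1202 = 20·60 + 2 → 20:02, same day
→ 2024-03-22 20:02 CCG

2024-03-22 20:02 CCG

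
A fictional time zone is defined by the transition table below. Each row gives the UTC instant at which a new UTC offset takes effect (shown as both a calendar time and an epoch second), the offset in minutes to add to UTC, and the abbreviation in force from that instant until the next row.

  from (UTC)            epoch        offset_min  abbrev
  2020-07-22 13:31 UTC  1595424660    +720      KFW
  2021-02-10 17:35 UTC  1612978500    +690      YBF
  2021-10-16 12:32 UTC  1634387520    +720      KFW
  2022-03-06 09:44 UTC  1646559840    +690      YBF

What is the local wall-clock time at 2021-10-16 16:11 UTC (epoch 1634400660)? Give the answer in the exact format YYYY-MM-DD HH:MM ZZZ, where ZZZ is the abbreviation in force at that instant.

Query: 2021-10-16 16:11 UTC
Rule 3/4 (KFW, +12:00): 2021-10-16 12:32 UTC ≤ query < 2022-03-06 09:44 UTC
16·60 + 11 + 720 = 1691 min
1691 = 1·1440 + 251; 251 = 4·60 + 11 → 04:11, 2021-10-16 + 1 day = 2021-10-17
→ 2021-10-17 04:11 KFW

2021-10-17 04:11 KFW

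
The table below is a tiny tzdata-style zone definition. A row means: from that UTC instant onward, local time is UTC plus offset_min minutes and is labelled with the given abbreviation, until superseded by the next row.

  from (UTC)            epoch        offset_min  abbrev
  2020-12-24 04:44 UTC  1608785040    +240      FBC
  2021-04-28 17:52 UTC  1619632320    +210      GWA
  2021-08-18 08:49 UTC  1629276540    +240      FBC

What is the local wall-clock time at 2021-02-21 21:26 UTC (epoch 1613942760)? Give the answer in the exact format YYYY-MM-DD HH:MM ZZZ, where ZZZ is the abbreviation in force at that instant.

Query: 2021-02-21 21:26 UTC
Rule 1/3 (FBC, +04:00): 2020-12-24 04:44 UTC ≤ query < 2021-04-28 17:52 UTC
21·60 + 26 + 240 = 1526 min
1526 = 1·1440 + 86; 86 = 1·60 + 26 → 01:26, 2021-02-21 + 1 day = 2021-02-22
→ 2021-02-22 01:26 FBC

2021-02-22 01:26 FBC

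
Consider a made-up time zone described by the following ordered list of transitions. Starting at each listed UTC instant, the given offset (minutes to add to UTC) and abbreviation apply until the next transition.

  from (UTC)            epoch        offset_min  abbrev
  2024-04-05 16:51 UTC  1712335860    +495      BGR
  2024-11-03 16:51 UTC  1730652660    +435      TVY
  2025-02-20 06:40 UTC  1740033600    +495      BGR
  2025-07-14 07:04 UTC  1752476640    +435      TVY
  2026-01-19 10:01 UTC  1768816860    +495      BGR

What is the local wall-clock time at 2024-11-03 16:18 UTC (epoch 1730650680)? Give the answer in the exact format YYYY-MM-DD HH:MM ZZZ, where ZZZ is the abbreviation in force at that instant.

Query: 2024-11-03 16:18 UTC
Rule 1/5 (BGR, +08:15): 2024-04-05 16:51 UTC ≤ query < 2024-11-03 16:51 UTC
16·60 + 18 + 495 = 1473 min
1473 = 1·1440 + 33; 33 = 0·60 + 33 → 00:33, 2024-11-03 + 1 day = 2024-11-04
→ 2024-11-04 00:33 BGR

2024-11-04 00:33 BGR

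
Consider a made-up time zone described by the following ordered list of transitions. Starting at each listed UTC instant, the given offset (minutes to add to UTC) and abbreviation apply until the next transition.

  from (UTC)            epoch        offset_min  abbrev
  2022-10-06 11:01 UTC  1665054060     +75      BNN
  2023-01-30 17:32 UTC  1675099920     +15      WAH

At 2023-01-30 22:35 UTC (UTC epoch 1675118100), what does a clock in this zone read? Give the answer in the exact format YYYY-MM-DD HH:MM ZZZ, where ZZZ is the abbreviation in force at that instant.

2023-01-30 22:50 WAH

Query: 2023-01-30 22:35 UTC
Rule 2/2 (WAH, +00:15): 2023-01-30 17:32 UTC ≤ query < +∞
22·60 + 35 + 15 = 1370 min
1370 = 0·1440 + 1370; 1370 = 22·60 + 50 → 22:50, same day
→ 2023-01-30 22:50 WAH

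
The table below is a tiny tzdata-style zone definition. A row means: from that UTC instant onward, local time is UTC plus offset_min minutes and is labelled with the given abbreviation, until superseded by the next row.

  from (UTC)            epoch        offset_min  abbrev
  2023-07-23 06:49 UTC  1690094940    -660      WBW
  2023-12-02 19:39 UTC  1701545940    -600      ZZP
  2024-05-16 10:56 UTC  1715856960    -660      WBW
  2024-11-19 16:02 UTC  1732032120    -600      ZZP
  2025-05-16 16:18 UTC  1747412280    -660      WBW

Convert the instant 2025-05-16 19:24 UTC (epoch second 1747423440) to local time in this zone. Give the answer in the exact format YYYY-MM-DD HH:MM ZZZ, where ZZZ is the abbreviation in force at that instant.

2025-05-16 08:24 WBW

Query: 2025-05-16 19:24 UTC
Rule 5/5 (WBW, -11:00): 2025-05-16 16:18 UTC ≤ query < +∞
19·60 + 24 - 660 = 504 min
504 = 0·1440 + 504; 504 = 8·60 + 24 → 08:24, same day
→ 2025-05-16 08:24 WBW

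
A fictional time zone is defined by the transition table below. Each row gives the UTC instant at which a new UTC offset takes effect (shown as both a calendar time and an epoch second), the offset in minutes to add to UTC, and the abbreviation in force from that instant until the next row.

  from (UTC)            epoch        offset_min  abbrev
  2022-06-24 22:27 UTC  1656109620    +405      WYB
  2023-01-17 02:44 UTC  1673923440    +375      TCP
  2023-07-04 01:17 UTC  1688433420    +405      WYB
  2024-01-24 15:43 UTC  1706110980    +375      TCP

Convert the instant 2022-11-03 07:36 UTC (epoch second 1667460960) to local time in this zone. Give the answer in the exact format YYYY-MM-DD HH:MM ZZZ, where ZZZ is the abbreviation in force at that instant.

Query: 2022-11-03 07:36 UTC
Rule 1/4 (WYB, +06:45): 2022-06-24 22:27 UTC ≤ query < 2023-01-17 02:44 UTC
7·60 + 36 + 405 = 861 min
861 = 0·1440 + 861; 861 = 14·60 + 21 → 14:21, same day
→ 2022-11-03 14:21 WYB

2022-11-03 14:21 WYB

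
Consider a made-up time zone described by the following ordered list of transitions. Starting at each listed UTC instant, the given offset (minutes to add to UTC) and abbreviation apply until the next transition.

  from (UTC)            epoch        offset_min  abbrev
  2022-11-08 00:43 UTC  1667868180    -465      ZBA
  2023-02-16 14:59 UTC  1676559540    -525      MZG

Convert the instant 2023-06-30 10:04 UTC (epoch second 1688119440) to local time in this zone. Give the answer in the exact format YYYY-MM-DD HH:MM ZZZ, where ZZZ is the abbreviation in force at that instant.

Query: 2023-06-30 10:04 UTC
Rule 2/2 (MZG, -08:45): 2023-02-16 14:59 UTC ≤ query < +∞
10·60 + 4 - 525 = 79 min
79 = 0·1440 + 79; 79 = 1·60 + 19 → 01:19, same day
→ 2023-06-30 01:19 MZG

2023-06-30 01:19 MZG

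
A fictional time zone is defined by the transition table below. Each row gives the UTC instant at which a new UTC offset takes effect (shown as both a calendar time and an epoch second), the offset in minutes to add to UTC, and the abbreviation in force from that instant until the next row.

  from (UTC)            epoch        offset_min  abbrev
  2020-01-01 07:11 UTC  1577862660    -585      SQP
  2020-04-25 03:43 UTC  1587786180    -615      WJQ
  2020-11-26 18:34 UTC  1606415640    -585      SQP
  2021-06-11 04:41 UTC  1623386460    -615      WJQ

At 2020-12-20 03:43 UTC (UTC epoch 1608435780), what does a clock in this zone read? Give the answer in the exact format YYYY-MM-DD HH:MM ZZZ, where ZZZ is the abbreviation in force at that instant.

Query: 2020-12-20 03:43 UTC
Rule 3/4 (SQP, -09:45): 2020-11-26 18:34 UTC ≤ query < 2021-06-11 04:41 UTC
3·60 + 43 - 585 = -362 min
-362 = -1·1440 + 1078; 1078 = 17·60 + 58 → 17:58, 2020-12-20 - 1 day = 2020-12-19
→ 2020-12-19 17:58 SQP

2020-12-19 17:58 SQP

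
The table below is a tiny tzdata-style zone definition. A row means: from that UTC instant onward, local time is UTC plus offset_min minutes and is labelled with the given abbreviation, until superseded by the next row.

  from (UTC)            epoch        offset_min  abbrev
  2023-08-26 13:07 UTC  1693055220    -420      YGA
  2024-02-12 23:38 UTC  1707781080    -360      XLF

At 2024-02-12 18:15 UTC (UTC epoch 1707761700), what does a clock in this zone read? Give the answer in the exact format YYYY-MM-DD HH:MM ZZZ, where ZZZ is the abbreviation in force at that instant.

2024-02-12 11:15 YGA

Query: 2024-02-12 18:15 UTC
Rule 1/2 (YGA, -07:00): 2023-08-26 13:07 UTC ≤ query < 2024-02-12 23:38 UTC
18·60 + 15 - 420 = 675 min
675 = 0·1440 + 675; 675 = 11·60 + 15 → 11:15, same day
→ 2024-02-12 11:15 YGA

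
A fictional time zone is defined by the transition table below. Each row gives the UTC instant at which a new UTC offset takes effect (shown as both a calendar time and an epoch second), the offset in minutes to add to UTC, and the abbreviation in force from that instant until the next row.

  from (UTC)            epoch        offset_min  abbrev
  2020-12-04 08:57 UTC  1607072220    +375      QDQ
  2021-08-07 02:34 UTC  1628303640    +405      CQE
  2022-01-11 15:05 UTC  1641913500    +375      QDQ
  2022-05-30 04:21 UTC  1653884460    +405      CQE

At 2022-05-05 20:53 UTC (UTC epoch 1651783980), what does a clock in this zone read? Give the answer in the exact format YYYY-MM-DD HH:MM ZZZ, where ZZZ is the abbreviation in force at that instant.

Query: 2022-05-05 20:53 UTC
Rule 3/4 (QDQ, +06:15): 2022-01-11 15:05 UTC ≤ query < 2022-05-30 04:21 UTC
20·60 + 53 + 375 = 1628 min
1628 = 1·1440 + 188; 188 = 3·60 + 8 → 03:08, 2022-05-05 + 1 day = 2022-05-06
→ 2022-05-06 03:08 QDQ

2022-05-06 03:08 QDQ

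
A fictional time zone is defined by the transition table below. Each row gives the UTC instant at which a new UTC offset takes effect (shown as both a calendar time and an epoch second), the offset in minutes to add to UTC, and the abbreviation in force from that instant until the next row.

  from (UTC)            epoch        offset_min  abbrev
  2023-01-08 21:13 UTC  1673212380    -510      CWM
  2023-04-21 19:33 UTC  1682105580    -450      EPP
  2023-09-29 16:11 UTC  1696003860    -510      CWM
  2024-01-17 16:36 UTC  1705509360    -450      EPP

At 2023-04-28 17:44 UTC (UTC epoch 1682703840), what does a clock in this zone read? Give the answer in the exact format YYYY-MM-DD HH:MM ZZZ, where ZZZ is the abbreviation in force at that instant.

2023-04-28 10:14 EPP

Query: 2023-04-28 17:44 UTC
Rule 2/4 (EPP, -07:30): 2023-04-21 19:33 UTC ≤ query < 2023-09-29 16:11 UTC
17·60 + 44 - 450 = 614 min
614 = 0·1440 + 614; 614 = 10·60 + 14 → 10:14, same day
→ 2023-04-28 10:14 EPP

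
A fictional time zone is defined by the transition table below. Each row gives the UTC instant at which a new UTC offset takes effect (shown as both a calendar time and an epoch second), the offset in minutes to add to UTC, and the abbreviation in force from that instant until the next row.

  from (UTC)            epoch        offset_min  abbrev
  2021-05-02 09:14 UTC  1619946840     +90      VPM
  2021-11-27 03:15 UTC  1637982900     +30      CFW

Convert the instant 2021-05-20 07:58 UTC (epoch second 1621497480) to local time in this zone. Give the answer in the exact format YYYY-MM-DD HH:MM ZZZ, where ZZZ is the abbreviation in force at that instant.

Query: 2021-05-20 07:58 UTC
Rule 1/2 (VPM, +01:30): 2021-05-02 09:14 UTC ≤ query < 2021-11-27 03:15 UTC
7·60 + 58 + 90 = 568 min
568 = 0·1440 + 568; 568 = 9·60 + 28 → 09:28, same day
→ 2021-05-20 09:28 VPM

2021-05-20 09:28 VPM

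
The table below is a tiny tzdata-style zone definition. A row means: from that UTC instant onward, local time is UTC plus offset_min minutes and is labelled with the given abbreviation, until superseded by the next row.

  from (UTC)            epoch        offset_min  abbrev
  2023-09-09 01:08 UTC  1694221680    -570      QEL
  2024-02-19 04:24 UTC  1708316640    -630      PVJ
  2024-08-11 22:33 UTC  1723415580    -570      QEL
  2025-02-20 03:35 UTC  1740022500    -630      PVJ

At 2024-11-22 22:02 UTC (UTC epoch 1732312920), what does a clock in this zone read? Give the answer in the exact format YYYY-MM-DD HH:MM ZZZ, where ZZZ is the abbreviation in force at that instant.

2024-11-22 12:32 QEL

Query: 2024-11-22 22:02 UTC
Rule 3/4 (QEL, -09:30): 2024-08-11 22:33 UTC ≤ query < 2025-02-20 03:35 UTC
22·60 + 2 - 570 = 752 min
752 = 0·1440 + 752; 752 = 12·60 + 32 → 12:32, same day
→ 2024-11-22 12:32 QEL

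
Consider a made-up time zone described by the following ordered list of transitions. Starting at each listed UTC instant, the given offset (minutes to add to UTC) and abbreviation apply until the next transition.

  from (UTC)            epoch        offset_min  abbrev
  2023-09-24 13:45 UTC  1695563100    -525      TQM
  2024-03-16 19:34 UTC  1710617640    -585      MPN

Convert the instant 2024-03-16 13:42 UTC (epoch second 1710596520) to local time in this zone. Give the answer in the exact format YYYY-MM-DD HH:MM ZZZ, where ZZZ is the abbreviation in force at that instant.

Query: 2024-03-16 13:42 UTC
Rule 1/2 (TQM, -08:45): 2023-09-24 13:45 UTC ≤ query < 2024-03-16 19:34 UTC
13·60 + 42 - 525 = 297 min
297 = 0·1440 + 297; 297 = 4·60 + 57 → 04:57, same day
→ 2024-03-16 04:57 TQM

2024-03-16 04:57 TQM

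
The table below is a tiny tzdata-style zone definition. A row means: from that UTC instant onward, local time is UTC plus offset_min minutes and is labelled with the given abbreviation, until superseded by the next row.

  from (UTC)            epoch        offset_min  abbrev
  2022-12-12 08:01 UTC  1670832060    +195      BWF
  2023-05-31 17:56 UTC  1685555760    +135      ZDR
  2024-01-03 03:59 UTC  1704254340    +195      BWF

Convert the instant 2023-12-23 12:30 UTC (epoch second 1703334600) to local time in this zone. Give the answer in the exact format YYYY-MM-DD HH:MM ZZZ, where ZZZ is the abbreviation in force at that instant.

2023-12-23 14:45 ZDR

Query: 2023-12-23 12:30 UTC
Rule 2/3 (ZDR, +02:15): 2023-05-31 17:56 UTC ≤ query < 2024-01-03 03:59 UTC
12·60 + 30 + 135 = 885 min
885 = 0·1440 + 885; 885 = 14·60 + 45 → 14:45, same day
→ 2023-12-23 14:45 ZDR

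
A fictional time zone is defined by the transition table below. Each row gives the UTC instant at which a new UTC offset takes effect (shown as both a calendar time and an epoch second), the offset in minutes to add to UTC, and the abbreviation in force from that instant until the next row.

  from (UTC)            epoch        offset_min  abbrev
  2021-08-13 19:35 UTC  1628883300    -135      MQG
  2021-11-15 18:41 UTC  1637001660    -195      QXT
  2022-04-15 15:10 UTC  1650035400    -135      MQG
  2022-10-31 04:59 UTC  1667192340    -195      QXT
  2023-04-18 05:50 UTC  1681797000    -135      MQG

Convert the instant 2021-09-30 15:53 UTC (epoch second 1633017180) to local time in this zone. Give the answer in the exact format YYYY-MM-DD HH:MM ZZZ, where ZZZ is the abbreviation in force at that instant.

Query: 2021-09-30 15:53 UTC
Rule 1/5 (MQG, -02:15): 2021-08-13 19:35 UTC ≤ query < 2021-11-15 18:41 UTC
15·60 + 53 - 135 = 818 min
818 = 0·1440 + 818; 818 = 13·60 + 38 → 13:38, same day
→ 2021-09-30 13:38 MQG

2021-09-30 13:38 MQG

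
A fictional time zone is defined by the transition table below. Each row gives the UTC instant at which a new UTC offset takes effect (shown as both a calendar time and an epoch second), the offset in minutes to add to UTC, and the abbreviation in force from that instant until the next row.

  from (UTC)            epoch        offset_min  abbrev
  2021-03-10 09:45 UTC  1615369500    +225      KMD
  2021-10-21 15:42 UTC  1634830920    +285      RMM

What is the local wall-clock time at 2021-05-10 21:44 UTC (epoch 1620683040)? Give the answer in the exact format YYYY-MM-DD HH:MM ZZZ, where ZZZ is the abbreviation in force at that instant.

Query: 2021-05-10 21:44 UTC
Rule 1/2 (KMD, +03:45): 2021-03-10 09:45 UTC ≤ query < 2021-10-21 15:42 UTC
21·60 + 44 + 225 = 1529 min
1529 = 1·1440 + 89; 89 = 1·60 + 29 → 01:29, 2021-05-10 + 1 day = 2021-05-11
→ 2021-05-11 01:29 KMD

2021-05-11 01:29 KMD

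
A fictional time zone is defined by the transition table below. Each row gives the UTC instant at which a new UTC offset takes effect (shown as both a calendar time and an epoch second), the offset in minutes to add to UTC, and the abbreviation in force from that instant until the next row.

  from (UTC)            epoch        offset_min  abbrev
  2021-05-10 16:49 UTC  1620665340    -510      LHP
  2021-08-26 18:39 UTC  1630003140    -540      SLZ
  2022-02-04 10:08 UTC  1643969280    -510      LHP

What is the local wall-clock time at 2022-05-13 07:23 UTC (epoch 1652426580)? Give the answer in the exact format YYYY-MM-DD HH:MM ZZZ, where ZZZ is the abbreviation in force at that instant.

2022-05-12 22:53 LHP

Query: 2022-05-13 07:23 UTC
Rule 3/3 (LHP, -08:30): 2022-02-04 10:08 UTC ≤ query < +∞
7·60 + 23 - 510 = -67 min
-67 = -1·1440 + 1373; 1373 = 22·60 + 53 → 22:53, 2022-05-13 - 1 day = 2022-05-12
→ 2022-05-12 22:53 LHP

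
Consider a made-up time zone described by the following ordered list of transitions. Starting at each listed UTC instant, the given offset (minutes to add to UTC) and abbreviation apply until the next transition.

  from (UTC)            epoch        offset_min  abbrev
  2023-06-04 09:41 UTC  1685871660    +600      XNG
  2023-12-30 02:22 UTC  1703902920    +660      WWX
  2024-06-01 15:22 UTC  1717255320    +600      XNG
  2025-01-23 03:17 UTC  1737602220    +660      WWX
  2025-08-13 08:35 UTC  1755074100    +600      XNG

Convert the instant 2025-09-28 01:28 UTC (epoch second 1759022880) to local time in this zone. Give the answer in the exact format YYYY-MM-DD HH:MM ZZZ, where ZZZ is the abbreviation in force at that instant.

2025-09-28 11:28 XNG

Query: 2025-09-28 01:28 UTC
Rule 5/5 (XNG, +10:00): 2025-08-13 08:35 UTC ≤ query < +∞
1·60 + 28 + 600 = 688 min
688 = 0·1440 + 688; 688 = 11·60 + 28 → 11:28, same day
→ 2025-09-28 11:28 XNG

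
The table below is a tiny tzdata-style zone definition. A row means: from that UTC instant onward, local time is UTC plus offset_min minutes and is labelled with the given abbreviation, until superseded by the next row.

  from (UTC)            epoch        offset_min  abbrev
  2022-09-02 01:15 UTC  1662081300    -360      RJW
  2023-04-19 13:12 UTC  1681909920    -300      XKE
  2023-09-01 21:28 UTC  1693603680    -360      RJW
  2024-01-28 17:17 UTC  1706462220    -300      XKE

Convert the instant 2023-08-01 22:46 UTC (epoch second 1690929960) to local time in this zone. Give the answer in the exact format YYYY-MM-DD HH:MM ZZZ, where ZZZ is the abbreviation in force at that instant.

2023-08-01 17:46 XKE

Query: 2023-08-01 22:46 UTC
Rule 2/4 (XKE, -05:00): 2023-04-19 13:12 UTC ≤ query < 2023-09-01 21:28 UTC
22·60 + 46 - 300 = 1066 min
1066 = 0·1440 + 1066; 1066 = 17·60 + 46 → 17:46, same day
→ 2023-08-01 17:46 XKE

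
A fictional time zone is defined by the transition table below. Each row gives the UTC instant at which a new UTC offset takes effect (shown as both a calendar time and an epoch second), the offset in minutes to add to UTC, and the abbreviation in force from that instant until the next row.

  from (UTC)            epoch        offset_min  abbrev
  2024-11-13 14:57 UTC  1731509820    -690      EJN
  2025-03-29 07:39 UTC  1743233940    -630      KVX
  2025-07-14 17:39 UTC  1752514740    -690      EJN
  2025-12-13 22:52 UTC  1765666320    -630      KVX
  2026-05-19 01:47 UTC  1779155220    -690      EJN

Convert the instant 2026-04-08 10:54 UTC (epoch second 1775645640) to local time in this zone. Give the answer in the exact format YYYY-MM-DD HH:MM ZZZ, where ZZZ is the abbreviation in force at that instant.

2026-04-08 00:24 KVX

Query: 2026-04-08 10:54 UTC
Rule 4/5 (KVX, -10:30): 2025-12-13 22:52 UTC ≤ query < 2026-05-19 01:47 UTC
10·60 + 54 - 630 = 24 min
24 = 0·1440 + 24; 24 = 0·60 + 24 → 00:24, same day
→ 2026-04-08 00:24 KVX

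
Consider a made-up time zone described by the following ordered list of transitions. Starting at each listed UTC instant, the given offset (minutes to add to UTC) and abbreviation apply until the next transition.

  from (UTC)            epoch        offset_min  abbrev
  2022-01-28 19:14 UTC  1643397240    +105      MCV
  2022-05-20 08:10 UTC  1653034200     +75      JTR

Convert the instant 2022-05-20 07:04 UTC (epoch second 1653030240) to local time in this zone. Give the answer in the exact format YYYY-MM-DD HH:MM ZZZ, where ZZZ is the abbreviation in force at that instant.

Query: 2022-05-20 07:04 UTC
Rule 1/2 (MCV, +01:45): 2022-01-28 19:14 UTC ≤ query < 2022-05-20 08:10 UTC
7·60 + 4 + 105 = 529 min
529 = 0·1440 + 529; 529 = 8·60 + 49 → 08:49, same day
→ 2022-05-20 08:49 MCV

2022-05-20 08:49 MCV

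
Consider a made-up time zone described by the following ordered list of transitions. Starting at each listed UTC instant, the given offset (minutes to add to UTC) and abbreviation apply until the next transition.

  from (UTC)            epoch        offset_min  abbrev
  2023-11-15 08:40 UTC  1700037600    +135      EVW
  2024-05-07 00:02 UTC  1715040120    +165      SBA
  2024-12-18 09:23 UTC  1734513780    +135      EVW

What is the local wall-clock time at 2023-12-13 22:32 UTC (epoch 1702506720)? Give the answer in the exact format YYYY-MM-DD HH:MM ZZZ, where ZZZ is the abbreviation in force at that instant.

Query: 2023-12-13 22:32 UTC
Rule 1/3 (EVW, +02:15): 2023-11-15 08:40 UTC ≤ query < 2024-05-07 00:02 UTC
22·60 + 32 + 135 = 1487 min
1487 = 1·1440 + 47; 47 = 0·60 + 47 → 00:47, 2023-12-13 + 1 day = 2023-12-14
→ 2023-12-14 00:47 EVW

2023-12-14 00:47 EVW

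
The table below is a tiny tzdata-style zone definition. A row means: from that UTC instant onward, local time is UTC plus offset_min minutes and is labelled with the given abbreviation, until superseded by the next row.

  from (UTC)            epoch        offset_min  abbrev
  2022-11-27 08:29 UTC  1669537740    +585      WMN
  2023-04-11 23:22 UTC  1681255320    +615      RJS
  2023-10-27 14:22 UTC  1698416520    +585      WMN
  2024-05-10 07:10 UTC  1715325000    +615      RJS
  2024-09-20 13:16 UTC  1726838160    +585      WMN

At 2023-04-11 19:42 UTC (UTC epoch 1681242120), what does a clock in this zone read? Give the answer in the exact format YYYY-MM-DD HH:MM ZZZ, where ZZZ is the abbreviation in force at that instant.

2023-04-12 05:27 WMN

Query: 2023-04-11 19:42 UTC
Rule 1/5 (WMN, +09:45): 2022-11-27 08:29 UTC ≤ query < 2023-04-11 23:22 UTC
19·60 + 42 + 585 = 1767 min
1767 = 1·1440 + 327; 327 = 5·60 + 27 → 05:27, 2023-04-11 + 1 day = 2023-04-12
→ 2023-04-12 05:27 WMN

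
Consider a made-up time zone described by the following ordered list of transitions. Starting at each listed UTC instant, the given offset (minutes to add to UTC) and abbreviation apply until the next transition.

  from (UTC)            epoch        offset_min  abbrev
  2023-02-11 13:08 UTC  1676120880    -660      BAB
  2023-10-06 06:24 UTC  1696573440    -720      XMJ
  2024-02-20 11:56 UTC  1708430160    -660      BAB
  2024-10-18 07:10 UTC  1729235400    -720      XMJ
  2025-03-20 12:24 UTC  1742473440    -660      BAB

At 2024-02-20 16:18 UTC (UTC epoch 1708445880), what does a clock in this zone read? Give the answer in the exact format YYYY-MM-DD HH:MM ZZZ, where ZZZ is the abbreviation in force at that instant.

2024-02-20 05:18 BAB

Query: 2024-02-20 16:18 UTC
Rule 3/5 (BAB, -11:00): 2024-02-20 11:56 UTC ≤ query < 2024-10-18 07:10 UTC
16·60 + 18 - 660 = 318 min
318 = 0·1440 + 318; 318 = 5·60 + 18 → 05:18, same day
→ 2024-02-20 05:18 BAB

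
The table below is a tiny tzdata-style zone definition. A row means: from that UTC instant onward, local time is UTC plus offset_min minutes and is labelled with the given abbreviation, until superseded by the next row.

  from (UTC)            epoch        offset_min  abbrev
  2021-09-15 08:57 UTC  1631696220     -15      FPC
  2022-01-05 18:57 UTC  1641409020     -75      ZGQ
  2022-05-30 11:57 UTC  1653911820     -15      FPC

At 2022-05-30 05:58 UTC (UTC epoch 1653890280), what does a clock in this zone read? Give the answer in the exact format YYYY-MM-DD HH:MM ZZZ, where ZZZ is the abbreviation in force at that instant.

2022-05-30 04:43 ZGQ

Query: 2022-05-30 05:58 UTC
Rule 2/3 (ZGQ, -01:15): 2022-01-05 18:57 UTC ≤ query < 2022-05-30 11:57 UTC
5·60 + 58 - 75 = 283 min
283 = 0·1440 + 283; 283 = 4·60 + 43 → 04:43, same day
→ 2022-05-30 04:43 ZGQ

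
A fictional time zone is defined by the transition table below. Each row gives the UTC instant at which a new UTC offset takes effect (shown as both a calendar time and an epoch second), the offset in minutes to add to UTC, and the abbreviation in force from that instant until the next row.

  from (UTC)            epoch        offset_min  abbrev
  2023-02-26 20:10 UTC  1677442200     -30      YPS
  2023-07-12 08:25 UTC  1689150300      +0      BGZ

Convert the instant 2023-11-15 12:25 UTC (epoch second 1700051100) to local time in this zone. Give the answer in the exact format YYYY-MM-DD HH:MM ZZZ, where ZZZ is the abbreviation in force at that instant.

2023-11-15 12:25 BGZ

Query: 2023-11-15 12:25 UTC
Rule 2/2 (BGZ, +00:00): 2023-07-12 08:25 UTC ≤ query < +∞
12·60 + 25 + 0 = 745 min
745 = 0·1440 + 745; 745 = 12·60 + 25 → 12:25, same day
→ 2023-11-15 12:25 BGZ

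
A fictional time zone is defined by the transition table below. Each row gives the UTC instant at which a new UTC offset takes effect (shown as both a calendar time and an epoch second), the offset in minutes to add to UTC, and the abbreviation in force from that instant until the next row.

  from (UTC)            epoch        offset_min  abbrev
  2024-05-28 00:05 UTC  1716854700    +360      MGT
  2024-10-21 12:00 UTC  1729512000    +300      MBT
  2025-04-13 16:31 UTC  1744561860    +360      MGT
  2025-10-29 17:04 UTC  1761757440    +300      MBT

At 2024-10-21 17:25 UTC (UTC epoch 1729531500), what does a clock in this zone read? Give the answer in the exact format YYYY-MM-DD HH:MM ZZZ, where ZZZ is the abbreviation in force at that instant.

2024-10-21 22:25 MBT

Query: 2024-10-21 17:25 UTC
Rule 2/4 (MBT, +05:00): 2024-10-21 12:00 UTC ≤ query < 2025-04-13 16:31 UTC
17·60 + 25 + 300 = 1345 min
1345 = 0·1440 + 1345; 1345 = 22·60 + 25 → 22:25, same day
→ 2024-10-21 22:25 MBT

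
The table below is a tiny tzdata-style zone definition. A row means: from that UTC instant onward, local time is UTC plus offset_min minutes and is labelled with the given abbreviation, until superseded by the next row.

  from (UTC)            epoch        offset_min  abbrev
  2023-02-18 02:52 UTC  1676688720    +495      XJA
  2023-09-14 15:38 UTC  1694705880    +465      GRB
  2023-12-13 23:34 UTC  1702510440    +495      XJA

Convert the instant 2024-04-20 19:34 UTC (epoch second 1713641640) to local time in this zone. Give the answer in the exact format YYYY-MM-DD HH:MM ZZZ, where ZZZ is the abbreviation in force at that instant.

2024-04-21 03:49 XJA

Query: 2024-04-20 19:34 UTC
Rule 3/3 (XJA, +08:15): 2023-12-13 23:34 UTC ≤ query < +∞
19·60 + 34 + 495 = 1669 min
1669 = 1·1440 + 229; 229 = 3·60 + 49 → 03:49, 2024-04-20 + 1 day = 2024-04-21
→ 2024-04-21 03:49 XJA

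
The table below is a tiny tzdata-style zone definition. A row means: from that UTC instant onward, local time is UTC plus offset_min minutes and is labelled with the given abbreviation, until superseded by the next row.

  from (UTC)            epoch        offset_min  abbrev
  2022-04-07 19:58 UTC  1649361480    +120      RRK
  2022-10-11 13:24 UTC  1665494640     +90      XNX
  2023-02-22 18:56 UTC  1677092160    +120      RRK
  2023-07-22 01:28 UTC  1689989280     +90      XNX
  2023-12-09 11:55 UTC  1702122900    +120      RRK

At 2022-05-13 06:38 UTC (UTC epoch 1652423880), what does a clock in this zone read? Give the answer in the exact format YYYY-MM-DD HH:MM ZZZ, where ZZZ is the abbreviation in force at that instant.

Query: 2022-05-13 06:38 UTC
Rule 1/5 (RRK, +02:00): 2022-04-07 19:58 UTC ≤ query < 2022-10-11 13:24 UTC
6·60 + 38 + 120 = 518 min
518 = 0·1440 + 518; 518 = 8·60 + 38 → 08:38, same day
→ 2022-05-13 08:38 RRK

2022-05-13 08:38 RRK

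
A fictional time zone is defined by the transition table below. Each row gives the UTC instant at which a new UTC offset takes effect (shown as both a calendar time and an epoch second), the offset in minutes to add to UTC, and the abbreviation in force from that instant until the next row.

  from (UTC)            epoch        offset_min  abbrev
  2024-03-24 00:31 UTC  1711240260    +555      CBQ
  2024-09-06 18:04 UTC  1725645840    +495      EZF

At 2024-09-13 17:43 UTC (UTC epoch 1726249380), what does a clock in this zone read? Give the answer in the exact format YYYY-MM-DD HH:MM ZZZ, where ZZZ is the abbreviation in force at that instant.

Query: 2024-09-13 17:43 UTC
Rule 2/2 (EZF, +08:15): 2024-09-06 18:04 UTC ≤ query < +∞
17·60 + 43 + 495 = 1558 min
1558 = 1·1440 + 118; 118 = 1·60 + 58 → 01:58, 2024-09-13 + 1 day = 2024-09-14
→ 2024-09-14 01:58 EZF

2024-09-14 01:58 EZF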